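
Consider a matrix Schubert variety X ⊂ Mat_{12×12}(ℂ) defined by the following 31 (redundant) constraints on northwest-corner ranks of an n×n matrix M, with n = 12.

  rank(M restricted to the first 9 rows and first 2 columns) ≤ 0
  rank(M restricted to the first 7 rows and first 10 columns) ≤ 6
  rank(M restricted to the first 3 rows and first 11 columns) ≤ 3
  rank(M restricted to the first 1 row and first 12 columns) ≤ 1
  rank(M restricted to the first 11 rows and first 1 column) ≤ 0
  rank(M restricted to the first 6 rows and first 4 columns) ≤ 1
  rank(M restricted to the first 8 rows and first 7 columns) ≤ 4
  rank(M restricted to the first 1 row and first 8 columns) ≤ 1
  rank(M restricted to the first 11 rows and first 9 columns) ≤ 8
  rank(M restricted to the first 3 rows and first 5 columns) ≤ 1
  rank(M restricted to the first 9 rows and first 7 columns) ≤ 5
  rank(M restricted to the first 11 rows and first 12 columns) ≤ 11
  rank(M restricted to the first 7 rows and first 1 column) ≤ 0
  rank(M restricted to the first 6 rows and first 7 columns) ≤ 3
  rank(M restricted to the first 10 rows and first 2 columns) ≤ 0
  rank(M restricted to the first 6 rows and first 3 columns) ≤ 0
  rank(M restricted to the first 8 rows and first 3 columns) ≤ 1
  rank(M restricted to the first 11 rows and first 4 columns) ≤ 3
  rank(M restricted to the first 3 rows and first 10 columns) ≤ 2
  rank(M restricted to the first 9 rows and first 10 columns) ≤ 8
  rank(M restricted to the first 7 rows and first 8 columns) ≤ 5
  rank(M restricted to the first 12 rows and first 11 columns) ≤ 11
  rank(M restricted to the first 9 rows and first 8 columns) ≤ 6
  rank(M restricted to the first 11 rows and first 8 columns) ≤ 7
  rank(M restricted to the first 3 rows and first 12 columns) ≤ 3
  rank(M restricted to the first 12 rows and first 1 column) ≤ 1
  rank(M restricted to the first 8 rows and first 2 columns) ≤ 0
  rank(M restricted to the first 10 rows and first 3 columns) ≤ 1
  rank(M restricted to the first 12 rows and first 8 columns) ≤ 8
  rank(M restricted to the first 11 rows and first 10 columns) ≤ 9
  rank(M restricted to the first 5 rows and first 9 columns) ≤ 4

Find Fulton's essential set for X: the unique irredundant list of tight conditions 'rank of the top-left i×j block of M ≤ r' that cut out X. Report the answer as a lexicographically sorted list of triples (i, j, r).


Recovering R(i,j) via the rank-extension bound from the 31 conditions:

  i=1: 0 | 0 | 0 | 1 | 1 | 1 | 1 | 1 | 1 | 1 | 1 | 1
  i=2: 0 | 0 | 0 | 1 | 1 | 2 | 2 | 2 | 2 | 2 | 2 | 2
  i=3: 0 | 0 | 0 | 1 | 1 | 2 | 2 | 2 | 2 | 2 | 3 | 3
  i=4: 0 | 0 | 0 | 1 | 2 | 3 | 3 | 3 | 3 | 3 | 4 | 4
  i=5: 0 | 0 | 0 | 1 | 2 | 3 | 3 | 4 | 4 | 4 | 5 | 5
  i=6: 0 | 0 | 0 | 1 | 2 | 3 | 3 | 4 | 5 | 5 | 6 | 6
  i=7: 0 | 0 | 1 | 2 | 3 | 4 | 4 | 5 | 6 | 6 | 7 | 7
  i=8: 0 | 0 | 1 | 2 | 3 | 4 | 4 | 5 | 6 | 7 | 8 | 8
  i=9: 0 | 0 | 1 | 2 | 3 | 4 | 5 | 6 | 7 | 8 | 9 | 9
  i=10: 0 | 0 | 1 | 2 | 3 | 4 | 5 | 6 | 7 | 8 | 9 | 10
  i=11: 0 | 1 | 2 | 3 | 4 | 5 | 6 | 7 | 8 | 9 | 10 | 11
  i=12: 1 | 2 | 3 | 4 | 5 | 6 | 7 | 8 | 9 | 10 | 11 | 12

reading off 1-entries of Δ²R: w = (4, 6, 11, 5, 8, 9, 3, 10, 7, 12, 2, 1).

Rothe diagram D(w) (36 cells), 7 SE-corners (essential conditions):

[(3, 5, 1), (3, 10, 2), (6, 3, 0), (6, 7, 3), (8, 7, 4), (10, 2, 0), (11, 1, 0)]


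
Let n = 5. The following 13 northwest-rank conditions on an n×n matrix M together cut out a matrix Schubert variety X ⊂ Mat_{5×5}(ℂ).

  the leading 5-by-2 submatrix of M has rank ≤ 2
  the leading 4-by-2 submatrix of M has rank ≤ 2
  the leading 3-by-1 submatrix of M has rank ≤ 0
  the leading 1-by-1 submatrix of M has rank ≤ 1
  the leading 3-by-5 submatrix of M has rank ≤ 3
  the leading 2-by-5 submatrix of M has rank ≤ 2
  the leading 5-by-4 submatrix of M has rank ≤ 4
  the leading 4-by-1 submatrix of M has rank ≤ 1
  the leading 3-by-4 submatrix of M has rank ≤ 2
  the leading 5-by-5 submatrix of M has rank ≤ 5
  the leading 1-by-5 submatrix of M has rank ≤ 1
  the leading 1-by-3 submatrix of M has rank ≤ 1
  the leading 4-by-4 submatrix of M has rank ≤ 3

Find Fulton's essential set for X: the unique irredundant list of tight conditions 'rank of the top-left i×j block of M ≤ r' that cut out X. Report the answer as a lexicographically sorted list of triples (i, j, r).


Computing R[i][j] = min implied NW-rank bound (n=5, 13 conditions):

  R[1]: 0 | 1 | 1 | 1 | 1
  R[2]: 0 | 1 | 2 | 2 | 2
  R[3]: 0 | 1 | 2 | 2 | 3
  R[4]: 1 | 2 | 3 | 3 | 4
  R[5]: 1 | 2 | 3 | 4 | 5

reading off 1-entries of Δ²R: w = (2, 3, 5, 1, 4).

ℓ(w)=4; the 2 essential cells (i,j,r):

[(3, 1, 0), (3, 4, 2)]


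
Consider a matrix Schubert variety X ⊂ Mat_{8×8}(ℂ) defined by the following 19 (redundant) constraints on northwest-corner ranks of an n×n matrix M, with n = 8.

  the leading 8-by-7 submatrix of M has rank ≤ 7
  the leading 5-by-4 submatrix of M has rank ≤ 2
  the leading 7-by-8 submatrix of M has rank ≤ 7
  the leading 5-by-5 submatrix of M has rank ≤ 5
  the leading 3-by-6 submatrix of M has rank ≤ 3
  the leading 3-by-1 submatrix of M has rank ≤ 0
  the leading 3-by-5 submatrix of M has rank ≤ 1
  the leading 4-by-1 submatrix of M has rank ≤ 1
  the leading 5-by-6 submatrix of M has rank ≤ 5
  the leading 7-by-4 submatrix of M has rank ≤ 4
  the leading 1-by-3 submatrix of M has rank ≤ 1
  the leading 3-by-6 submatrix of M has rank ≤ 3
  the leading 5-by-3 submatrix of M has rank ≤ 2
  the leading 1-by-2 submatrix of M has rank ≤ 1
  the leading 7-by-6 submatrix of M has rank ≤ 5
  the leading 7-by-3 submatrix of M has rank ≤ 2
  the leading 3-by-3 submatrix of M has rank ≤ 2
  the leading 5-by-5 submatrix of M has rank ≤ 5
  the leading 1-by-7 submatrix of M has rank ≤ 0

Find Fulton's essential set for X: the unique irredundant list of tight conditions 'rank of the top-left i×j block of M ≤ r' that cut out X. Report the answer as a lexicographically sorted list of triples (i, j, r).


Computing R[i][j] = min implied NW-rank bound (n=8, 19 conditions):

  row 1: 0 0 0 0 0 0 0 1
  row 2: 0 1 1 1 1 1 1 2
  row 3: 0 1 1 1 1 2 2 3
  row 4: 1 2 2 2 2 3 3 4
  row 5: 1 2 2 2 3 4 4 5
  row 6: 1 2 2 3 4 5 5 6
  row 7: 1 2 2 3 4 5 6 7
  row 8: 1 2 3 4 5 6 7 8

giving w = (8, 2, 6, 1, 5, 4, 7, 3) via Δ²R.

ℓ(w)=16; the 5 essential cells (i,j,r):

[(1, 7, 0), (3, 1, 0), (3, 5, 1), (5, 4, 2), (7, 3, 2)]


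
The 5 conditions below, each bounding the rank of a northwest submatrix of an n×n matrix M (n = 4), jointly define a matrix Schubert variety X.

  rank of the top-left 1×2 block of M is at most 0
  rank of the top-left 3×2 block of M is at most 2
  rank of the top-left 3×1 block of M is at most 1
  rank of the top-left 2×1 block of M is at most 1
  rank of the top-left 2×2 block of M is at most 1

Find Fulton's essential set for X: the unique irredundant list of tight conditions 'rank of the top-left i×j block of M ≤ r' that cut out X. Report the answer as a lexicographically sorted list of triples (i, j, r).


Propagating the 5 rank bounds to every northwest block:

  R[1]: 0 | 0 | 1 | 1
  R[2]: 1 | 1 | 2 | 2
  R[3]: 1 | 2 | 3 | 3
  R[4]: 1 | 2 | 3 | 4

second differences of R give the permutation w = (3, 1, 2, 4).

1 SE-corner of the 2-cell Rothe diagram gives Ess(w):

[(1, 2, 0)]


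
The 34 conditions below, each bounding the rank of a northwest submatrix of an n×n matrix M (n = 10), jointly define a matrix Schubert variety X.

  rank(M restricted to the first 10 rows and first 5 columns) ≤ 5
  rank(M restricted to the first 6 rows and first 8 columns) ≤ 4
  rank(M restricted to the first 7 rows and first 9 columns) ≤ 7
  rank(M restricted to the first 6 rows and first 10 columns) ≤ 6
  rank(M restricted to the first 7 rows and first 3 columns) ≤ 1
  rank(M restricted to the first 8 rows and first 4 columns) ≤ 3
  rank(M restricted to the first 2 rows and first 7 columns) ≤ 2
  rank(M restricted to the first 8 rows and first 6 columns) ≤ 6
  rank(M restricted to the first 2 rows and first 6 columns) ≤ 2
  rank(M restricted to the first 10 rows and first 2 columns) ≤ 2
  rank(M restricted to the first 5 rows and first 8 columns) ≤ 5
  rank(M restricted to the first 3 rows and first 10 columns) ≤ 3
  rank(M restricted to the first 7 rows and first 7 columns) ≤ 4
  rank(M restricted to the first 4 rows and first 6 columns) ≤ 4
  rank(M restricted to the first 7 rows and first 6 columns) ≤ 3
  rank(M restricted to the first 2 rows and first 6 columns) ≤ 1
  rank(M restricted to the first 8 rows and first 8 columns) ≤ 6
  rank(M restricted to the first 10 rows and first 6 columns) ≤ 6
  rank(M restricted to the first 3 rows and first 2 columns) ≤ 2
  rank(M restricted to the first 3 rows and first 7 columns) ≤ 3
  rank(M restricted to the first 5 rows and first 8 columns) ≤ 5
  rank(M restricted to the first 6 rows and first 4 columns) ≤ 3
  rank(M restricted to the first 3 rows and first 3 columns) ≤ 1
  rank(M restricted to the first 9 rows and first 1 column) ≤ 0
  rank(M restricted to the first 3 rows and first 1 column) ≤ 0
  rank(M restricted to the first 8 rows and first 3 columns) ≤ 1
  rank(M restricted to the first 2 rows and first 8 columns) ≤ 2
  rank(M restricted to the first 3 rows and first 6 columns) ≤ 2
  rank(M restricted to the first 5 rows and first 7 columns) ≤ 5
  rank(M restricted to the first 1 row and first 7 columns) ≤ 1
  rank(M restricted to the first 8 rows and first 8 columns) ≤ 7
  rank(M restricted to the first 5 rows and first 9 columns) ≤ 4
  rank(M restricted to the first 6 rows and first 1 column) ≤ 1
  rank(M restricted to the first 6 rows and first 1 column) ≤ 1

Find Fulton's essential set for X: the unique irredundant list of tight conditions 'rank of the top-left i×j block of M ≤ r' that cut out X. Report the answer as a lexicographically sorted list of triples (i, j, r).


Computing R[i][j] = min implied NW-rank bound (n=10, 34 conditions):

  R[1]: 0 1 1 1 1 1 1 1 1 1
  R[2]: 0 1 1 1 1 1 2 2 2 2
  R[3]: 0 1 1 2 2 2 3 3 3 3
  R[4]: 0 1 1 2 3 3 4 4 4 4
  R[5]: 0 1 1 2 3 3 4 4 4 5
  R[6]: 0 1 1 2 3 3 4 4 5 6
  R[7]: 0 1 1 2 3 3 4 5 6 7
  R[8]: 0 1 1 2 3 4 5 6 7 8
  R[9]: 0 1 2 3 4 5 6 7 8 9
  R[10]: 1 2 3 4 5 6 7 8 9 10

reading off 1-entries of Δ²R: w = (2, 7, 4, 5, 10, 9, 8, 6, 3, 1).

6 SE-corners of the 25-cell Rothe diagram give Ess(w):

[(2, 6, 1), (5, 9, 4), (6, 8, 4), (7, 6, 3), (8, 3, 1), (9, 1, 0)]


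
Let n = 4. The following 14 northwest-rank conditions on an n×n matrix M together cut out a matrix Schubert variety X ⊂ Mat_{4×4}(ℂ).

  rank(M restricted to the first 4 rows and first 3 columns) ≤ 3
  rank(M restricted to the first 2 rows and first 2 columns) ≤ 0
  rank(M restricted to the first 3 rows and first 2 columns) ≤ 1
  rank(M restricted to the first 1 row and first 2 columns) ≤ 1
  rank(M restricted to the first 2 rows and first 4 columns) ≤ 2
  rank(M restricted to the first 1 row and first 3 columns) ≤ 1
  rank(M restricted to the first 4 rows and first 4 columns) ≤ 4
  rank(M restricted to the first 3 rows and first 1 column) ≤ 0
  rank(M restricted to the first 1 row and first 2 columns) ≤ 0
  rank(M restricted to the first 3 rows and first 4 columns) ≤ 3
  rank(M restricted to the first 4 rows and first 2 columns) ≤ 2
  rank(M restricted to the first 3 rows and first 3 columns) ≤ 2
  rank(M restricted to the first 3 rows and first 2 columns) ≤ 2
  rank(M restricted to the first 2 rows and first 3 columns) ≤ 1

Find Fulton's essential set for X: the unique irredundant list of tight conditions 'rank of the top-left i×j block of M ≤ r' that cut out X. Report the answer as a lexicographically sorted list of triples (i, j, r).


Recovering R(i,j) via the rank-extension bound from the 14 conditions:

  row 1: 0 | 0 | 1 | 1
  row 2: 0 | 0 | 1 | 2
  row 3: 0 | 1 | 2 | 3
  row 4: 1 | 2 | 3 | 4

giving w = (3, 4, 2, 1) via Δ²R.

Rothe diagram D(w) (5 cells), 2 SE-corners (essential conditions):

[(2, 2, 0), (3, 1, 0)]


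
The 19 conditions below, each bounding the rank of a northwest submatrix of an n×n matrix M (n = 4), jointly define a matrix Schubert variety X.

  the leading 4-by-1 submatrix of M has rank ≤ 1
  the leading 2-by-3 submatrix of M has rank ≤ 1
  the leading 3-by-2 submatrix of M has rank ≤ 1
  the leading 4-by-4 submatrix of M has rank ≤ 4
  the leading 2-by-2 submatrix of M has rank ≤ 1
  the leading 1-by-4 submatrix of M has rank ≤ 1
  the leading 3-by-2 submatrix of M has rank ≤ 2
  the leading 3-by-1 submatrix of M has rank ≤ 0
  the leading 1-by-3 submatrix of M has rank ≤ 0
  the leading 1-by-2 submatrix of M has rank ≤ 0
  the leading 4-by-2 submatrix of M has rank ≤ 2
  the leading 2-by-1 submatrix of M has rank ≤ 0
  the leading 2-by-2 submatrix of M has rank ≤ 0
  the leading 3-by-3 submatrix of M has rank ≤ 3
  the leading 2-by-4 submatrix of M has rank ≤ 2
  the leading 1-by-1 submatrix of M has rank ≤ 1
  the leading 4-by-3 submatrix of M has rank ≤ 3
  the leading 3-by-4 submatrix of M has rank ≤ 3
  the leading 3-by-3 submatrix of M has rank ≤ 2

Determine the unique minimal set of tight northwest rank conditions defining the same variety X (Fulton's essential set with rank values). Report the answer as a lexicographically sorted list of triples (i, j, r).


The tightest implied rank at each (i,j), from the 19 conditions:

  0 0 0 1
  0 0 1 2
  0 1 2 3
  1 2 3 4

the unique w with this rank table is (4, 3, 2, 1).

D(w) has 6 cells with 3 SE-corners; essential set:

[(1, 3, 0), (2, 2, 0), (3, 1, 0)]


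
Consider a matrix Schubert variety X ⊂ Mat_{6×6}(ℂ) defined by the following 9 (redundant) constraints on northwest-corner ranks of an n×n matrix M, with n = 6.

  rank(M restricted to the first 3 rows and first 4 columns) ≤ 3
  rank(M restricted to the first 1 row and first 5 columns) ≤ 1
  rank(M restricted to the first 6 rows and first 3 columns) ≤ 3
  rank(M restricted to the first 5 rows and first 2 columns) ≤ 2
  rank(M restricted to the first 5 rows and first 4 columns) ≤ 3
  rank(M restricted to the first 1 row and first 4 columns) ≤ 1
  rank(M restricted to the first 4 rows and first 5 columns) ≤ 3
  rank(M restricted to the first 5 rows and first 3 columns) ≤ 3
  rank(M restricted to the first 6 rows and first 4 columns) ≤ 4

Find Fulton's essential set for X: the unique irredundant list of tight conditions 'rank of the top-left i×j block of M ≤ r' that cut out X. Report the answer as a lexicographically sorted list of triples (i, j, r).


Rank table r_w(6×6) implied by the 9 constraints:

  R[1]: 1  1  1  1  1  1
  R[2]: 1  2  2  2  2  2
  R[3]: 1  2  3  3  3  3
  R[4]: 1  2  3  3  3  4
  R[5]: 1  2  3  3  4  5
  R[6]: 1  2  3  4  5  6

hence w(1..6) = (1, 2, 3, 6, 5, 4).

Fulton essential set (2 of the 3 Rothe cells):

[(4, 5, 3), (5, 4, 3)]


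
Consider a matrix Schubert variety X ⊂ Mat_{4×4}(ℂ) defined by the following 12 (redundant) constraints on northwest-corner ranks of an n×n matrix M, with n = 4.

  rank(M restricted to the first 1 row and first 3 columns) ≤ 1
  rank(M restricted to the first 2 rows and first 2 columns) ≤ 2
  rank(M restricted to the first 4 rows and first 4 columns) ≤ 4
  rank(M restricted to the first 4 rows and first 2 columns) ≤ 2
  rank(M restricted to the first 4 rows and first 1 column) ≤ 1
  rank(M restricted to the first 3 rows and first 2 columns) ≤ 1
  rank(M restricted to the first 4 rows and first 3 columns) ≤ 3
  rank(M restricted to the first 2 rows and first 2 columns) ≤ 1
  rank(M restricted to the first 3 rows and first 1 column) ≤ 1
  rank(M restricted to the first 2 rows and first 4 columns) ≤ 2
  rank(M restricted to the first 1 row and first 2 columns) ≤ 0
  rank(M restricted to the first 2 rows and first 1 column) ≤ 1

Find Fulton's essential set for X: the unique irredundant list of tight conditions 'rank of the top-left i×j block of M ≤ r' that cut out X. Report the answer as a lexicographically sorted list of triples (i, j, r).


Propagating the 12 rank bounds to every northwest block:

  i=1: 0, 0, 1, 1
  i=2: 1, 1, 2, 2
  i=3: 1, 1, 2, 3
  i=4: 1, 2, 3, 4

second differences of R give the permutation w = (3, 1, 4, 2).

Rothe diagram D(w) (3 cells), 2 SE-corners (essential conditions):

[(1, 2, 0), (3, 2, 1)]


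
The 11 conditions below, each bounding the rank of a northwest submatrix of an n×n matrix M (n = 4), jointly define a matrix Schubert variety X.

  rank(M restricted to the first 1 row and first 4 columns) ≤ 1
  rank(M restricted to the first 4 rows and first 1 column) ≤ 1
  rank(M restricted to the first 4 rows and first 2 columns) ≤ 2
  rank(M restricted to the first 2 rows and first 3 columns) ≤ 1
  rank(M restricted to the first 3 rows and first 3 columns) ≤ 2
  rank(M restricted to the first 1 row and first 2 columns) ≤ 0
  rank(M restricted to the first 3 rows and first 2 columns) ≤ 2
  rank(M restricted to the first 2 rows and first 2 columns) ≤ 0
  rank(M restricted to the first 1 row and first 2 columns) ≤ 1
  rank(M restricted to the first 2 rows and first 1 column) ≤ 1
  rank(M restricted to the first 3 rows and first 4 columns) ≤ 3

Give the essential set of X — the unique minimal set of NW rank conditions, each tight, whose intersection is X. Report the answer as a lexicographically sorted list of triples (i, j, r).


Computing R[i][j] = min implied NW-rank bound (n=4, 11 conditions):

  R[1]: 0 | 0 | 1 | 1
  R[2]: 0 | 0 | 1 | 2
  R[3]: 1 | 1 | 2 | 3
  R[4]: 1 | 2 | 3 | 4

so w = (3, 4, 1, 2).

|D(w)|=4, |Ess(w)|=1:

[(2, 2, 0)]


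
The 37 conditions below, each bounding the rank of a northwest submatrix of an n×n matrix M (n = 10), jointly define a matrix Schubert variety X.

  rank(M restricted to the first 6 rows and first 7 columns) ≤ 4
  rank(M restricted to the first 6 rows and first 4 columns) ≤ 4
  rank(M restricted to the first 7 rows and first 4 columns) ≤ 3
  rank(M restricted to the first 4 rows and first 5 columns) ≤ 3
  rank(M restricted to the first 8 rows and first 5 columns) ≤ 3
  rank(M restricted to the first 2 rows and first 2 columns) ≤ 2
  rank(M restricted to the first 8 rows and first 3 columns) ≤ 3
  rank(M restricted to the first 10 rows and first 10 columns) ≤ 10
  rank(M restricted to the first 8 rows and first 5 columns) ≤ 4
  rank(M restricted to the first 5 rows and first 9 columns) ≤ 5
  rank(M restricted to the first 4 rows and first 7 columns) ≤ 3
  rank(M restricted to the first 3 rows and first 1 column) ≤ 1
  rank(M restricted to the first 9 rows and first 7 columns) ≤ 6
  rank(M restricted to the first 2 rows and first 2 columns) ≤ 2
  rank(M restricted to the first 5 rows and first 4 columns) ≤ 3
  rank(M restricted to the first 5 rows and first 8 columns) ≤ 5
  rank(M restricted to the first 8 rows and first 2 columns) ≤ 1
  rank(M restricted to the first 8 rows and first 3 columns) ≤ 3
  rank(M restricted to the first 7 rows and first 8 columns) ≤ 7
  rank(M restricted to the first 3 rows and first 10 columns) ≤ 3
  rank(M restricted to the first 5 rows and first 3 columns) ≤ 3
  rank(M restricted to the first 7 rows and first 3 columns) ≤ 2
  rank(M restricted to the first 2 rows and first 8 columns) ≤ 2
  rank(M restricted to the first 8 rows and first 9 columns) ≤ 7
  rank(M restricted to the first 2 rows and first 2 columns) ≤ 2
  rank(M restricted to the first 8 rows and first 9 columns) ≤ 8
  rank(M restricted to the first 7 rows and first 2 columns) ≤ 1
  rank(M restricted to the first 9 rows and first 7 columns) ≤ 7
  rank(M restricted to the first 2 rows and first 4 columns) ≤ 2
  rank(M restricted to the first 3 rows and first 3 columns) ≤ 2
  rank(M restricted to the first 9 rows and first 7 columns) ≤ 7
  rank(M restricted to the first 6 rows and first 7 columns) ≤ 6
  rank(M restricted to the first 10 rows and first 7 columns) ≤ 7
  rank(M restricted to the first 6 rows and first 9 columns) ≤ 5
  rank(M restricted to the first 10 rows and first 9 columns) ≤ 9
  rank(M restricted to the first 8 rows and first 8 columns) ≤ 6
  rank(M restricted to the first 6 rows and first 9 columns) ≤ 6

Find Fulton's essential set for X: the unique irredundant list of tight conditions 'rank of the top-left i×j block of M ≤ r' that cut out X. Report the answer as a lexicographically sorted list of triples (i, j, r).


Propagating the 37 rank bounds to every northwest block:

  row 1: 1, 1, 1, 1, 1, 1, 1, 1, 1, 1
  row 2: 1, 1, 2, 2, 2, 2, 2, 2, 2, 2
  row 3: 1, 1, 2, 3, 3, 3, 3, 3, 3, 3
  row 4: 1, 1, 2, 3, 3, 3, 3, 4, 4, 4
  row 5: 1, 1, 2, 3, 3, 4, 4, 5, 5, 5
  row 6: 1, 1, 2, 3, 3, 4, 4, 5, 5, 6
  row 7: 1, 1, 2, 3, 3, 4, 5, 6, 6, 7
  row 8: 1, 1, 2, 3, 3, 4, 5, 6, 7, 8
  row 9: 1, 2, 3, 4, 4, 5, 6, 7, 8, 9
  row 10: 1, 2, 3, 4, 5, 6, 7, 8, 9, 10

second differences of R give the permutation w = (1, 3, 4, 8, 6, 10, 7, 9, 2, 5).

ℓ(w)=16; the 5 essential cells (i,j,r):

[(4, 7, 3), (6, 7, 4), (6, 9, 5), (8, 2, 1), (8, 5, 3)]


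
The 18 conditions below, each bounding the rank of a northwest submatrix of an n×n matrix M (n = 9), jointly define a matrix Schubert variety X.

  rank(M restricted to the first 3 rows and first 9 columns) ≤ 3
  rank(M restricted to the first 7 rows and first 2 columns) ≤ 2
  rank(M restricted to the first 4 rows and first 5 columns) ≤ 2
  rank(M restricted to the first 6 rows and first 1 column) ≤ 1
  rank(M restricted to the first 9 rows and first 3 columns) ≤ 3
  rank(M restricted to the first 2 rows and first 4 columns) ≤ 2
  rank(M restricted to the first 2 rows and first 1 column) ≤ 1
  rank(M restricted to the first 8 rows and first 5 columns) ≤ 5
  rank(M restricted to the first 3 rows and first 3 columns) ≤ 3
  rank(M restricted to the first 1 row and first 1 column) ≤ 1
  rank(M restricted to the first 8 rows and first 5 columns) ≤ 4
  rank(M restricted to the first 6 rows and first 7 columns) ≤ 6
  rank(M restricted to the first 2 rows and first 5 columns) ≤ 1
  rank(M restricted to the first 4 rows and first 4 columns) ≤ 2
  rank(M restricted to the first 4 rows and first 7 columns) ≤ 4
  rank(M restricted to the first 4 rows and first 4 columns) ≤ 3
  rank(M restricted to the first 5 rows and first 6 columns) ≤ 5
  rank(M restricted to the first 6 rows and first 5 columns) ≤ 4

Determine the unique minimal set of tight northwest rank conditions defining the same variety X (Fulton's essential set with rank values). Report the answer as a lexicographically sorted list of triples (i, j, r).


The tightest implied rank at each (i,j), from the 18 conditions:

  R[1]: 1  1  1  1  1  1  1  1  1
  R[2]: 1  1  1  1  1  2  2  2  2
  R[3]: 1  2  2  2  2  3  3  3  3
  R[4]: 1  2  2  2  2  3  4  4  4
  R[5]: 1  2  3  3  3  4  5  5  5
  R[6]: 1  2  3  4  4  5  6  6  6
  R[7]: 1  2  3  4  4  5  6  7  7
  R[8]: 1  2  3  4  4  5  6  7  8
  R[9]: 1  2  3  4  5  6  7  8  9

reading off 1-entries of Δ²R: w = (1, 6, 2, 7, 3, 4, 8, 9, 5).

Fulton essential set (3 of the 9 Rothe cells):

[(2, 5, 1), (4, 5, 2), (8, 5, 4)]


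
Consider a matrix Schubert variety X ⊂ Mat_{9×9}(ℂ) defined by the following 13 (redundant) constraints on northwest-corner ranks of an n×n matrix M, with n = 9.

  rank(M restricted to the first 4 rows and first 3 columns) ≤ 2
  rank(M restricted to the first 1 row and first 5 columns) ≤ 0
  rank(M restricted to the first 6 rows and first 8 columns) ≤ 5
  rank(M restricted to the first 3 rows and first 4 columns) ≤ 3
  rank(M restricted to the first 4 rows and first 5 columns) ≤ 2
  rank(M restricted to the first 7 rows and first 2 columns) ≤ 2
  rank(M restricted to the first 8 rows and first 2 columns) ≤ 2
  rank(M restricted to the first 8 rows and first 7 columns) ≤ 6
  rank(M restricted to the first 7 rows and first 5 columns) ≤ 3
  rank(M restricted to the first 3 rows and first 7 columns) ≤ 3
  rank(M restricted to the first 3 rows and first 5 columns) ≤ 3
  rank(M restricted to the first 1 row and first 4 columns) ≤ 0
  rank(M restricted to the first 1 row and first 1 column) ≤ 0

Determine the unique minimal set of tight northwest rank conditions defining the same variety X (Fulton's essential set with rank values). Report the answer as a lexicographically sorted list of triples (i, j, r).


Reconstructing r_w from the 13 given conditions:

  0 0 0 0 0 1 1 1 1
  1 1 1 1 1 2 2 2 2
  1 2 2 2 2 3 3 3 3
  1 2 2 2 2 3 4 4 4
  1 2 3 3 3 4 5 5 5
  1 2 3 3 3 4 5 5 6
  1 2 3 3 3 4 5 6 7
  1 2 3 4 4 5 6 7 8
  1 2 3 4 5 6 7 8 9

giving w = (6, 1, 2, 7, 3, 9, 8, 4, 5) via Δ²R.

ℓ(w)=13; the 4 essential cells (i,j,r):

[(1, 5, 0), (4, 5, 2), (6, 8, 5), (7, 5, 3)]


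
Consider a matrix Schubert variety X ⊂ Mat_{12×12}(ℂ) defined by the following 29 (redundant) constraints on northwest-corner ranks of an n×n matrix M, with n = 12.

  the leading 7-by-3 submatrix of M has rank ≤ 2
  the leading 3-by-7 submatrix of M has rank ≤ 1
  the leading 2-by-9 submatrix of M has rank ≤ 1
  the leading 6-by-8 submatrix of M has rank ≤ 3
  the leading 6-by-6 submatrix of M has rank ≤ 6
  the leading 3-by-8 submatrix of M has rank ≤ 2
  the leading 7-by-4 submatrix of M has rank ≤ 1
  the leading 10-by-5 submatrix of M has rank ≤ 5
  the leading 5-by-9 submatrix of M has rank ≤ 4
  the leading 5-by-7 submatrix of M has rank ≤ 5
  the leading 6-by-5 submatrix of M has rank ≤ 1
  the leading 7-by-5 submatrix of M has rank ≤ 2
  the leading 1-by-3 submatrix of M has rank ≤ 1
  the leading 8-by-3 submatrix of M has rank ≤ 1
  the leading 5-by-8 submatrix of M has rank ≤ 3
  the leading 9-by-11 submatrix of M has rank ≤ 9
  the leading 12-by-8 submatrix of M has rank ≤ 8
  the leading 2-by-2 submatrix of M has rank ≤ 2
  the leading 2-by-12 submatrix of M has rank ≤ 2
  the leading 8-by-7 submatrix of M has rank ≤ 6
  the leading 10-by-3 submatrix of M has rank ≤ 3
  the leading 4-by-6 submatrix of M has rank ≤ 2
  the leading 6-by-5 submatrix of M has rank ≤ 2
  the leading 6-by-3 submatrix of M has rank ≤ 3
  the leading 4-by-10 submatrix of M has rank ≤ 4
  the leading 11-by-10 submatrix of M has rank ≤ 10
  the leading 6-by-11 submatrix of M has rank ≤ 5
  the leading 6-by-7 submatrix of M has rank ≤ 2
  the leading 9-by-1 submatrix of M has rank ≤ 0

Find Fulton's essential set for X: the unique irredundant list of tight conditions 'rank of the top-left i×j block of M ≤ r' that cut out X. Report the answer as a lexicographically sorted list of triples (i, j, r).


Propagating the 29 rank bounds to every northwest block:

  i=1: 0  1  1  1  1  1  1  1  1  1  1  1
  i=2: 0  1  1  1  1  1  1  1  1  2  2  2
  i=3: 0  1  1  1  1  1  1  2  2  3  3  3
  i=4: 0  1  1  1  1  2  2  3  3  4  4  4
  i=5: 0  1  1  1  1  2  2  3  4  5  5  5
  i=6: 0  1  1  1  1  2  2  3  4  5  5  6
  i=7: 0  1  1  1  2  3  3  4  5  6  6  7
  i=8: 0  1  1  2  3  4  4  5  6  7  7  8
  i=9: 0  1  2  3  4  5  5  6  7  8  8  9
  i=10: 1  2  3  4  5  6  6  7  8  9  9  10
  i=11: 1  2  3  4  5  6  7  8  9  10  10  11
  i=12: 1  2  3  4  5  6  7  8  9  10  11  12

reading off 1-entries of Δ²R: w = (2, 10, 8, 6, 9, 12, 5, 4, 3, 1, 7, 11).

ℓ(w)=36; the 8 essential cells (i,j,r):

[(2, 9, 1), (3, 7, 1), (6, 5, 1), (6, 7, 2), (6, 11, 5), (7, 4, 1), (8, 3, 1), (9, 1, 0)]


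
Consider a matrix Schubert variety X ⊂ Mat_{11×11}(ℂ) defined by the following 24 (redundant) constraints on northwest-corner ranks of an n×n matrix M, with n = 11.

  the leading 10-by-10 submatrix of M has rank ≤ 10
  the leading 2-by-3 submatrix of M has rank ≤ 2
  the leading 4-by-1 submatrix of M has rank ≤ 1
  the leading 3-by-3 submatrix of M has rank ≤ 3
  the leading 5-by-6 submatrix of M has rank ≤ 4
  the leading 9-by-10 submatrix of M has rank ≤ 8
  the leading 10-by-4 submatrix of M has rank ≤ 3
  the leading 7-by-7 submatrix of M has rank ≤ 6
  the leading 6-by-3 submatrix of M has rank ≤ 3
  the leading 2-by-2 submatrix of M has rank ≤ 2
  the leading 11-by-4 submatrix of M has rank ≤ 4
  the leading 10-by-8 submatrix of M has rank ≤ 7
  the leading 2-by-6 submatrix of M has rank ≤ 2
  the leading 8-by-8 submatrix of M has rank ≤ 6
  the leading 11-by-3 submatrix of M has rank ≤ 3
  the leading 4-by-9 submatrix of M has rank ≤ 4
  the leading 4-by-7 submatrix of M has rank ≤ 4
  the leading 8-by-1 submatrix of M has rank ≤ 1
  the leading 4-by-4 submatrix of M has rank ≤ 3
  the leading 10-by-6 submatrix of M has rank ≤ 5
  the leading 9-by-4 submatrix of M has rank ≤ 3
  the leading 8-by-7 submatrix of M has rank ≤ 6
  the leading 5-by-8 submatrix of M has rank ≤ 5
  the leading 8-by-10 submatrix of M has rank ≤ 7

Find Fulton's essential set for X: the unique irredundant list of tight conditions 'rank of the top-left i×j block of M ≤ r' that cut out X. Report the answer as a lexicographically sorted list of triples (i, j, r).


Reconstructing r_w from the 24 given conditions:

  R[1]: 1  1  1  1  1  1  1  1  1  1  1
  R[2]: 1  2  2  2  2  2  2  2  2  2  2
  R[3]: 1  2  3  3  3  3  3  3  3  3  3
  R[4]: 1  2  3  3  4  4  4  4  4  4  4
  R[5]: 1  2  3  3  4  4  5  5  5  5  5
  R[6]: 1  2  3  3  4  5  6  6  6  6  6
  R[7]: 1  2  3  3  4  5  6  6  7  7  7
  R[8]: 1  2  3  3  4  5  6  6  7  7  8
  R[9]: 1  2  3  3  4  5  6  7  8  8  9
  R[10]: 1  2  3  3  4  5  6  7  8  9  10
  R[11]: 1  2  3  4  5  6  7  8  9  10  11

so w = (1, 2, 3, 5, 7, 6, 9, 11, 8, 10, 4).

|D(w)|=11, |Ess(w)|=4:

[(5, 6, 4), (8, 8, 6), (8, 10, 7), (10, 4, 3)]


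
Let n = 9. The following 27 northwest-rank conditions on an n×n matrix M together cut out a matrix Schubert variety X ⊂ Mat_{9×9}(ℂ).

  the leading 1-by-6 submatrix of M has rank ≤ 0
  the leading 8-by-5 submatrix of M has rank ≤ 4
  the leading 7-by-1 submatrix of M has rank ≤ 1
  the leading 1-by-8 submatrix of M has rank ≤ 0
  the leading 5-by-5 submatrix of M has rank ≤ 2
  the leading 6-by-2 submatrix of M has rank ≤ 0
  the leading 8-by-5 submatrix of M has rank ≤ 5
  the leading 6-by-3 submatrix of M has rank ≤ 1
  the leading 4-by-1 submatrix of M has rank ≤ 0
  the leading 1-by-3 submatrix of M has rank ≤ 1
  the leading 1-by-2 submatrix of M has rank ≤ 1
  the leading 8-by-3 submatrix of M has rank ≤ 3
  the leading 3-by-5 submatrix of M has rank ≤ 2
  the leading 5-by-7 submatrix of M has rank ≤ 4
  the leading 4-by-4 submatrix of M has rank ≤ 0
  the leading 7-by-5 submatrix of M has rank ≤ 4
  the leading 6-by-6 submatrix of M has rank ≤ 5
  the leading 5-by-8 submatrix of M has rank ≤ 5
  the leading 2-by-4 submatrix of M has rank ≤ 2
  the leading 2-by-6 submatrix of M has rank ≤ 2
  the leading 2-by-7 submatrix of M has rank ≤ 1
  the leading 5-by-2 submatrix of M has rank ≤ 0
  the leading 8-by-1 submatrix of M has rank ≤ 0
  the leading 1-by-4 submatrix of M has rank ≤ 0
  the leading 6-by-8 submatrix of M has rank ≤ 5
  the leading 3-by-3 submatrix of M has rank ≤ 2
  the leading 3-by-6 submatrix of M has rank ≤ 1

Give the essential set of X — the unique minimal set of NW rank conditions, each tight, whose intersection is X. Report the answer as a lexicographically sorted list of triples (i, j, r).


Propagating the 27 rank bounds to every northwest block:

  i=1: 0 | 0 | 0 | 0 | 0 | 0 | 0 | 0 | 1
  i=2: 0 | 0 | 0 | 0 | 1 | 1 | 1 | 1 | 2
  i=3: 0 | 0 | 0 | 0 | 1 | 1 | 2 | 2 | 3
  i=4: 0 | 0 | 0 | 0 | 1 | 2 | 3 | 3 | 4
  i=5: 0 | 0 | 1 | 1 | 2 | 3 | 4 | 4 | 5
  i=6: 0 | 0 | 1 | 2 | 3 | 4 | 5 | 5 | 6
  i=7: 0 | 1 | 2 | 3 | 4 | 5 | 6 | 6 | 7
  i=8: 0 | 1 | 2 | 3 | 4 | 5 | 6 | 7 | 8
  i=9: 1 | 2 | 3 | 4 | 5 | 6 | 7 | 8 | 9

reading off 1-entries of Δ²R: w = (9, 5, 7, 6, 3, 4, 2, 8, 1).

D(w) has 27 cells with 5 SE-corners; essential set:

[(1, 8, 0), (3, 6, 1), (4, 4, 0), (6, 2, 0), (8, 1, 0)]


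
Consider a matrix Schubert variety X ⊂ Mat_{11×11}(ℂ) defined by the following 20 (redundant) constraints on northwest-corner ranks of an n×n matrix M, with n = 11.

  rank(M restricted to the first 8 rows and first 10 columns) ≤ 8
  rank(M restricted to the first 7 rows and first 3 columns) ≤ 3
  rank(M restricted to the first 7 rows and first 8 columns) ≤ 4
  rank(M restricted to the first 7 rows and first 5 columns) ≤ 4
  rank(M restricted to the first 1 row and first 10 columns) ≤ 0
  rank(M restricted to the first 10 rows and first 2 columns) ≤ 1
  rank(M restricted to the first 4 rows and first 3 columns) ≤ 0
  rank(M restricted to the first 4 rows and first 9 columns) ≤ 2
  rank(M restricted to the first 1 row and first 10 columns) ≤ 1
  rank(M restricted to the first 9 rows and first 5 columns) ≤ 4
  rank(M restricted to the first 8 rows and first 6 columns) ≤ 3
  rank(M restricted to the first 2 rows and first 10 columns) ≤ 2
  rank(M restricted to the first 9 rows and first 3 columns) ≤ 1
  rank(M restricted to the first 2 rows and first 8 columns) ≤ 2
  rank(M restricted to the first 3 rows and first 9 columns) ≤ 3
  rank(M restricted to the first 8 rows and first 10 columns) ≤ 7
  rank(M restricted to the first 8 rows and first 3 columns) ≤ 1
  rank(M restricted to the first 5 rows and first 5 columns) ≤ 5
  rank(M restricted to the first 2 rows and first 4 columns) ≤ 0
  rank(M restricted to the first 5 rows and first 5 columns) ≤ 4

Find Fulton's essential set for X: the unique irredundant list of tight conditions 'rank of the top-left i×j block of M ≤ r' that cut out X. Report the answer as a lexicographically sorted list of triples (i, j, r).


Reconstructing r_w from the 20 given conditions:

  i=1: 0  0  0  0  0  0  0  0  0  0  1
  i=2: 0  0  0  0  1  1  1  1  1  1  2
  i=3: 0  0  0  1  2  2  2  2  2  2  3
  i=4: 0  0  0  1  2  2  2  2  2  3  4
  i=5: 1  1  1  2  3  3  3  3  3  4  5
  i=6: 1  1  1  2  3  3  4  4  4  5  6
  i=7: 1  1  1  2  3  3  4  4  5  6  7
  i=8: 1  1  1  2  3  3  4  5  6  7  8
  i=9: 1  1  1  2  3  4  5  6  7  8  9
  i=10: 1  1  2  3  4  5  6  7  8  9  10
  i=11: 1  2  3  4  5  6  7  8  9  10  11

the unique w with this rank table is (11, 5, 4, 10, 1, 7, 9, 8, 6, 3, 2).

8 SE-corners of the 37-cell Rothe diagram give Ess(w):

[(1, 10, 0), (2, 4, 0), (4, 3, 0), (4, 9, 2), (7, 8, 4), (8, 6, 3), (9, 3, 1), (10, 2, 1)]


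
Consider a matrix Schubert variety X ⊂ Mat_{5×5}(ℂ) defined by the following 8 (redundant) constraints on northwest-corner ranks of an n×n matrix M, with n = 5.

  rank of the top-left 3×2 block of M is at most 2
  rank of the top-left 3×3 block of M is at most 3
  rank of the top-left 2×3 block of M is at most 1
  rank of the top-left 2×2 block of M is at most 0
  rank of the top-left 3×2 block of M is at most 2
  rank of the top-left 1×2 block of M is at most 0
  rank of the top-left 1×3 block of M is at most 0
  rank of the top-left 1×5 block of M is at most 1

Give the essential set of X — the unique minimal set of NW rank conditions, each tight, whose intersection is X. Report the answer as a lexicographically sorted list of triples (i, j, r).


Computing R[i][j] = min implied NW-rank bound (n=5, 8 conditions):

  0 0 0 1 1
  0 0 1 2 2
  1 1 2 3 3
  1 2 3 4 4
  1 2 3 4 5

reading off 1-entries of Δ²R: w = (4, 3, 1, 2, 5).

D(w) has 5 cells with 2 SE-corners; essential set:

[(1, 3, 0), (2, 2, 0)]


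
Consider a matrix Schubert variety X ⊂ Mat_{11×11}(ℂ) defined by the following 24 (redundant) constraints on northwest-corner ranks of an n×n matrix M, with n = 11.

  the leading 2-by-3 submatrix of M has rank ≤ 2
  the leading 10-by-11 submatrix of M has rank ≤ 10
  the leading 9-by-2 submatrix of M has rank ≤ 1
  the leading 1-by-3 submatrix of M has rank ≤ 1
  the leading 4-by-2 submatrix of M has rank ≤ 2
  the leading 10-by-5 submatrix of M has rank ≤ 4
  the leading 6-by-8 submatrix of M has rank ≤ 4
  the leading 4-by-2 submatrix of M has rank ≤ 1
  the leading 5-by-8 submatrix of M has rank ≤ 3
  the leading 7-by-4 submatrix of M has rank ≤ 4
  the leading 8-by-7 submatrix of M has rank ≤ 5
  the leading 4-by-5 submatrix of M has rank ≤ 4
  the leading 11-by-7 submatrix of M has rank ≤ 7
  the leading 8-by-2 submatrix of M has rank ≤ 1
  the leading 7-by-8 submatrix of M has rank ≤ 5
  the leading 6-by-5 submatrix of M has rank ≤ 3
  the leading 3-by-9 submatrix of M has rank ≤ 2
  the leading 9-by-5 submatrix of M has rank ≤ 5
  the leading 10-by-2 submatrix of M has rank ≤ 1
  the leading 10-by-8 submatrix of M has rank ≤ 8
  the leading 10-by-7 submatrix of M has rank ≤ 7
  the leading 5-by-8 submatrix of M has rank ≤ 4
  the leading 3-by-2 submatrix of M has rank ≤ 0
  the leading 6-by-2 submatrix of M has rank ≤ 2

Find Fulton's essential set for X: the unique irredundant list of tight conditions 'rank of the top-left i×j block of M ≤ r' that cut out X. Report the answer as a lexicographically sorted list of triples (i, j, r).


Reconstructing r_w from the 24 given conditions:

  row 1: 0 0 1 1 1 1 1 1 1 1 1
  row 2: 0 0 1 2 2 2 2 2 2 2 2
  row 3: 0 0 1 2 2 2 2 2 2 3 3
  row 4: 1 1 2 3 3 3 3 3 3 4 4
  row 5: 1 1 2 3 3 3 3 3 4 5 5
  row 6: 1 1 2 3 3 4 4 4 5 6 6
  row 7: 1 1 2 3 4 5 5 5 6 7 7
  row 8: 1 1 2 3 4 5 5 6 7 8 8
  row 9: 1 1 2 3 4 5 6 7 8 9 9
  row 10: 1 1 2 3 4 5 6 7 8 9 10
  row 11: 1 2 3 4 5 6 7 8 9 10 11

reading off 1-entries of Δ²R: w = (3, 4, 10, 1, 9, 6, 5, 8, 7, 11, 2).

D(w) has 23 cells with 6 SE-corners; essential set:

[(3, 2, 0), (3, 9, 2), (5, 8, 3), (6, 5, 3), (8, 7, 5), (10, 2, 1)]


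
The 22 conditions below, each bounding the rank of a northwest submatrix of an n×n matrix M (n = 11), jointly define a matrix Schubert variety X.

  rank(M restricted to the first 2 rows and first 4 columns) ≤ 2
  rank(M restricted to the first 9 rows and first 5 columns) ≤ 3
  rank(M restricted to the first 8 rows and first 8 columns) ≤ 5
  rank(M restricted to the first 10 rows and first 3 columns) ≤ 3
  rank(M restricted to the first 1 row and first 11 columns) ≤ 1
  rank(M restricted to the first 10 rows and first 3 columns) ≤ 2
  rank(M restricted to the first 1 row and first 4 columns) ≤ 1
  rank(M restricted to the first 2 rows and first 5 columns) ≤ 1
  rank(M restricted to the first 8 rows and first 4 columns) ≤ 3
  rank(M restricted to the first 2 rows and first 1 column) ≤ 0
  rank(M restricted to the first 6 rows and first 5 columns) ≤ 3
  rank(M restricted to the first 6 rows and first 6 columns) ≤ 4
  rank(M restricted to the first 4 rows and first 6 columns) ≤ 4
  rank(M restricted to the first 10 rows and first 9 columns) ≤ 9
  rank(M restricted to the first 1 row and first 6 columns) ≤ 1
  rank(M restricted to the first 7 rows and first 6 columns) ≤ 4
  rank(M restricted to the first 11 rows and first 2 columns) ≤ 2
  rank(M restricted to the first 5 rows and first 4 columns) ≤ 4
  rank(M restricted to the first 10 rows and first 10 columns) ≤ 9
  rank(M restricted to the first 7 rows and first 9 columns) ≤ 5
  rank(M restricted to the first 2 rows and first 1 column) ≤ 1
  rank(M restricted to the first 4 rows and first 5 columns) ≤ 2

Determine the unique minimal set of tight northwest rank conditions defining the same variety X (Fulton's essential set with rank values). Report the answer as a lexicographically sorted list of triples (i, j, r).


Rank table r_w(11×11) implied by the 22 constraints:

  i=1: 0 1 1 1 1 1 1 1 1 1 1
  i=2: 0 1 1 1 1 2 2 2 2 2 2
  i=3: 1 2 2 2 2 3 3 3 3 3 3
  i=4: 1 2 2 2 2 3 4 4 4 4 4
  i=5: 1 2 2 3 3 4 5 5 5 5 5
  i=6: 1 2 2 3 3 4 5 5 5 6 6
  i=7: 1 2 2 3 3 4 5 5 5 6 7
  i=8: 1 2 2 3 3 4 5 5 6 7 8
  i=9: 1 2 2 3 3 4 5 6 7 8 9
  i=10: 1 2 2 3 4 5 6 7 8 9 10
  i=11: 1 2 3 4 5 6 7 8 9 10 11

so w = (2, 6, 1, 7, 4, 10, 11, 9, 8, 5, 3).

|D(w)|=23, |Ess(w)|=7:

[(2, 1, 0), (2, 5, 1), (4, 5, 2), (7, 9, 5), (8, 8, 5), (9, 5, 3), (10, 3, 2)]


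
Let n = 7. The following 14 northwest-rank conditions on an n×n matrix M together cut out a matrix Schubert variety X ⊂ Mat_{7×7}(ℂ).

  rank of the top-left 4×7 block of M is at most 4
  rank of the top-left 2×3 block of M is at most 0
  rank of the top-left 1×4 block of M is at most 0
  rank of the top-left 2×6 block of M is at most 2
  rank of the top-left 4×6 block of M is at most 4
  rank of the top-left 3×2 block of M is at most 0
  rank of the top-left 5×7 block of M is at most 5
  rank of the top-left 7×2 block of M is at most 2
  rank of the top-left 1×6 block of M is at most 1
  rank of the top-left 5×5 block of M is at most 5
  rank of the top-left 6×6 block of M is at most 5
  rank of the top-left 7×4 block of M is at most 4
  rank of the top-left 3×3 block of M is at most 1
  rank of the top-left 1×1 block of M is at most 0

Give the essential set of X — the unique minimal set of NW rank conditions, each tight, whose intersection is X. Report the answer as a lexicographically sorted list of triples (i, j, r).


Rank table r_w(7×7) implied by the 14 constraints:

  row 1: 0 0 0 0 1 1 1
  row 2: 0 0 0 1 2 2 2
  row 3: 0 0 1 2 3 3 3
  row 4: 1 1 2 3 4 4 4
  row 5: 1 2 3 4 5 5 5
  row 6: 1 2 3 4 5 5 6
  row 7: 1 2 3 4 5 6 7

reading off 1-entries of Δ²R: w = (5, 4, 3, 1, 2, 7, 6).

ℓ(w)=10; the 4 essential cells (i,j,r):

[(1, 4, 0), (2, 3, 0), (3, 2, 0), (6, 6, 5)]
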